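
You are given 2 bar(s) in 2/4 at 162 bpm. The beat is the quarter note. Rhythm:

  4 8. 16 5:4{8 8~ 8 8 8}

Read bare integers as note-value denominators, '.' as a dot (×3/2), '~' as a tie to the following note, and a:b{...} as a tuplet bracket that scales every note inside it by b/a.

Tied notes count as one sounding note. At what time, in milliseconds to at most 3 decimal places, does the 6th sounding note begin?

1. 0.0ms @ 0 + 370.37ms (1)
2. 370.37ms @ 1 + 277.778ms (3/4)
3. 648.148ms @ 7/4 + 92.593ms (1/4)
4. 740.741ms @ 2 + 148.148ms (2/5)
5. 888.889ms @ 12/5 + 296.296ms (4/5)
6. 1185.185ms @ 16/5 + 148.148ms (2/5)
7. 1333.333ms @ 18/5 + 148.148ms (2/5)

note 6 onset = 16/5b = 1185.185ms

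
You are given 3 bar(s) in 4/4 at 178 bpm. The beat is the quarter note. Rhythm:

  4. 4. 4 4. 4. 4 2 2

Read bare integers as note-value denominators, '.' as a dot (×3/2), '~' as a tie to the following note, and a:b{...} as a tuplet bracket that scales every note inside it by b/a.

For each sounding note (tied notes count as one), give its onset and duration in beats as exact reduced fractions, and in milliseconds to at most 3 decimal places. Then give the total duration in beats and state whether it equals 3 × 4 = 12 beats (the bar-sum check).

1) 0.0ms=0b +505.618ms=3/2b
2) 505.618ms=3/2b +505.618ms=3/2b
3) 1011.236ms=3b +337.079ms=1b
4) 1348.315ms=4b +505.618ms=3/2b
5) 1853.933ms=11/2b +505.618ms=3/2b
6) 2359.551ms=7b +337.079ms=1b
7) 2696.629ms=8b +674.157ms=2b
8) 3370.787ms=10b +674.157ms=2b
Σ=12b of 12 (178bpm 4/4) — PASS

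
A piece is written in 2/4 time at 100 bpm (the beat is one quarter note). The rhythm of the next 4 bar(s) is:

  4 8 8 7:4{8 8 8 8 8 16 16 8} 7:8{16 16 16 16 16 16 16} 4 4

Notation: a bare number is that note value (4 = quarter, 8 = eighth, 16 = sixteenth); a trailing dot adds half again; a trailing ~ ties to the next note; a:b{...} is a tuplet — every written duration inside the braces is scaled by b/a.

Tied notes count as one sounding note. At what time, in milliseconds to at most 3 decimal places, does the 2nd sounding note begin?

1. 0.0ms @ 0 + 600.0ms (1)
2. 600.0ms @ 1 + 300.0ms (1/2)
3. 900.0ms @ 3/2 + 300.0ms (1/2)
4. 1200.0ms @ 2 + 171.429ms (2/7)
5. 1371.429ms @ 16/7 + 171.429ms (2/7)
6. 1542.857ms @ 18/7 + 171.429ms (2/7)
7. 1714.286ms @ 20/7 + 171.429ms (2/7)
8. 1885.714ms @ 22/7 + 171.429ms (2/7)
9. 2057.143ms @ 24/7 + 85.714ms (1/7)
10. 2142.857ms @ 25/7 + 85.714ms (1/7)
11. 2228.571ms @ 26/7 + 171.429ms (2/7)
12. 2400.0ms @ 4 + 171.429ms (2/7)
13. 2571.429ms @ 30/7 + 171.429ms (2/7)
14. 2742.857ms @ 32/7 + 171.429ms (2/7)
15. 2914.286ms @ 34/7 + 171.429ms (2/7)
16. 3085.714ms @ 36/7 + 171.429ms (2/7)
17. 3257.143ms @ 38/7 + 171.429ms (2/7)
18. 3428.571ms @ 40/7 + 171.429ms (2/7)
19. 3600.0ms @ 6 + 600.0ms (1)
20. 4200.0ms @ 7 + 600.0ms (1)

note 2 onset = 1b = 600.0ms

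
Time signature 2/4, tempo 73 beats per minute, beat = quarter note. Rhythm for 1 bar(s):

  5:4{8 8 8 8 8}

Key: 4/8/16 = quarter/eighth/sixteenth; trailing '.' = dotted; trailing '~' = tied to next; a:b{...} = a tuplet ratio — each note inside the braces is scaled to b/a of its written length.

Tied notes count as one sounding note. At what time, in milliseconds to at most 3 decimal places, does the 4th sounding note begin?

1. 0.0ms @ 0 + 328.767ms (2/5)
2. 328.767ms @ 2/5 + 328.767ms (2/5)
3. 657.534ms @ 4/5 + 328.767ms (2/5)
4. 986.301ms @ 6/5 + 328.767ms (2/5)
5. 1315.068ms @ 8/5 + 328.767ms (2/5)

note 4 onset = 6/5b = 986.301ms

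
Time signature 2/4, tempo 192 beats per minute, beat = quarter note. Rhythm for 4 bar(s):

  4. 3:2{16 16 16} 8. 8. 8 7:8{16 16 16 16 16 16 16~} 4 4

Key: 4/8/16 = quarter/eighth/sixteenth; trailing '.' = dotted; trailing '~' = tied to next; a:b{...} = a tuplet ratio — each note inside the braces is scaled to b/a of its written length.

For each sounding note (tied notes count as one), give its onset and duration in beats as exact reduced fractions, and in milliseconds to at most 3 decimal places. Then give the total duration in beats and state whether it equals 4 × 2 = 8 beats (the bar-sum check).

1) 0.0ms=0b +468.75ms=3/2b
2) 468.75ms=3/2b +52.083ms=1/6b
3) 520.833ms=5/3b +52.083ms=1/6b
4) 572.917ms=11/6b +52.083ms=1/6b
5) 625.0ms=2b +234.375ms=3/4b
6) 859.375ms=11/4b +234.375ms=3/4b
7) 1093.75ms=7/2b +156.25ms=1/2b
8) 1250.0ms=4b +89.286ms=2/7b
9) 1339.286ms=30/7b +89.286ms=2/7b
10) 1428.571ms=32/7b +89.286ms=2/7b
11) 1517.857ms=34/7b +89.286ms=2/7b
12) 1607.143ms=36/7b +89.286ms=2/7b
13) 1696.429ms=38/7b +89.286ms=2/7b
14) 1785.714ms=40/7b +401.786ms=9/7b
15) 2187.5ms=7b +312.5ms=1b
Σ=8b of 8 (192bpm 2/4) — PASS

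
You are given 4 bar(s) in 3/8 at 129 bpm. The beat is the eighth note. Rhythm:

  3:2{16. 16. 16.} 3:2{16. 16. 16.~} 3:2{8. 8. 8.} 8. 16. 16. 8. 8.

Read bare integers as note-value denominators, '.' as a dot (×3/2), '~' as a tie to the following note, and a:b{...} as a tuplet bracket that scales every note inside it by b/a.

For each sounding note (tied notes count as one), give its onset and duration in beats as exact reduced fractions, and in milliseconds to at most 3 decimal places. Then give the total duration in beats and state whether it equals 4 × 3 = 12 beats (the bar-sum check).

1) 0.0ms=0b +232.558ms=1/2b
2) 232.558ms=1/2b +232.558ms=1/2b
3) 465.116ms=1b +232.558ms=1/2b
4) 697.674ms=3/2b +232.558ms=1/2b
5) 930.233ms=2b +232.558ms=1/2b
6) 1162.791ms=5/2b +697.674ms=3/2b
7) 1860.465ms=4b +465.116ms=1b
8) 2325.581ms=5b +465.116ms=1b
9) 2790.698ms=6b +697.674ms=3/2b
10) 3488.372ms=15/2b +348.837ms=3/4b
11) 3837.209ms=33/4b +348.837ms=3/4b
12) 4186.047ms=9b +697.674ms=3/2b
13) 4883.721ms=21/2b +697.674ms=3/2b
Σ=12b of 12 (129bpm 3/8) — PASS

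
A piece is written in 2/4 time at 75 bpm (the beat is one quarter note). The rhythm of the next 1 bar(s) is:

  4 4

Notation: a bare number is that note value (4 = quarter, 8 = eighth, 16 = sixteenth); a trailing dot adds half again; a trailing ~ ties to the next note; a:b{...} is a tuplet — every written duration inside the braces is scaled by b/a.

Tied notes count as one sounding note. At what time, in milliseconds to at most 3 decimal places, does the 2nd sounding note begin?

note 2 onset = 1b = 800.0ms

1. 0.0ms @ 0 + 800.0ms (1)
2. 800.0ms @ 1 + 800.0ms (1)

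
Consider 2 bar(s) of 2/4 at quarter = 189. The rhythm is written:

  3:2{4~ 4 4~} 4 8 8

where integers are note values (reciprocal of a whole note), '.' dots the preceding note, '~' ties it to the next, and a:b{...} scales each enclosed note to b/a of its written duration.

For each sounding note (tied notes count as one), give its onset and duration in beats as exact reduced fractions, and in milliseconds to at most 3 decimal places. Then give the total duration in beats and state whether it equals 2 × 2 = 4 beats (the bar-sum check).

1) 0.0ms=0b +423.28ms=4/3b
2) 423.28ms=4/3b +529.101ms=5/3b
3) 952.381ms=3b +158.73ms=1/2b
4) 1111.111ms=7/2b +158.73ms=1/2b
Σ=4b of 4 (189bpm 2/4) — PASS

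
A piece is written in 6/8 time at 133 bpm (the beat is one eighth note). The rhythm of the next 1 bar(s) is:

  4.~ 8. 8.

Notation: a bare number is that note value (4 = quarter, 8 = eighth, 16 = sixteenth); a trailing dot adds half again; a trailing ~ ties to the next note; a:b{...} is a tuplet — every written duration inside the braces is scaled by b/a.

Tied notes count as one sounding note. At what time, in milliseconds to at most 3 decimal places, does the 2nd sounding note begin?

1. 0.0ms @ 0 + 2030.075ms (9/2)
2. 2030.075ms @ 9/2 + 676.692ms (3/2)

note 2 onset = 9/2b = 2030.075ms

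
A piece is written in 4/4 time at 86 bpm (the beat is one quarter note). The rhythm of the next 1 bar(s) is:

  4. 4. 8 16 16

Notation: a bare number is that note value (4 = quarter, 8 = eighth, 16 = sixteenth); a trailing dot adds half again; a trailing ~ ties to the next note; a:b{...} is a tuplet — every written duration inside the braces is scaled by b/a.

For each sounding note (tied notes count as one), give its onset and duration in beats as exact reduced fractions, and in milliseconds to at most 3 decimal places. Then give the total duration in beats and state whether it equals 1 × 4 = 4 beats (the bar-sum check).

1) 0.0ms=0b +1046.512ms=3/2b
2) 1046.512ms=3/2b +1046.512ms=3/2b
3) 2093.023ms=3b +348.837ms=1/2b
4) 2441.86ms=7/2b +174.419ms=1/4b
5) 2616.279ms=15/4b +174.419ms=1/4b
Σ=4b of 4 (86bpm 4/4) — PASS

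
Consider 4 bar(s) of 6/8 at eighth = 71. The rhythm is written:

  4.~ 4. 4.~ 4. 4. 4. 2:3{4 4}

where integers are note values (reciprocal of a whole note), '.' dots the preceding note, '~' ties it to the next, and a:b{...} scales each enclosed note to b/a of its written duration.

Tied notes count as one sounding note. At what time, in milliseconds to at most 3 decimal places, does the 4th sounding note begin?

note 4 onset = 15b = 12676.056ms

1. 0.0ms @ 0 + 5070.423ms (6)
2. 5070.423ms @ 6 + 5070.423ms (6)
3. 10140.845ms @ 12 + 2535.211ms (3)
4. 12676.056ms @ 15 + 2535.211ms (3)
5. 15211.268ms @ 18 + 2535.211ms (3)
6. 17746.479ms @ 21 + 2535.211ms (3)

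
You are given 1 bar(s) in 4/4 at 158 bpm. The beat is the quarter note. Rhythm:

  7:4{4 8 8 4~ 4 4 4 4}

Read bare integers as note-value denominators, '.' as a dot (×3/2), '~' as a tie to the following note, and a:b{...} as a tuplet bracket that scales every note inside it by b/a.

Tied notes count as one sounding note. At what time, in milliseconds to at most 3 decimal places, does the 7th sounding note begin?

note 7 onset = 24/7b = 1301.989ms

1. 0.0ms @ 0 + 216.998ms (4/7)
2. 216.998ms @ 4/7 + 108.499ms (2/7)
3. 325.497ms @ 6/7 + 108.499ms (2/7)
4. 433.996ms @ 8/7 + 433.996ms (8/7)
5. 867.993ms @ 16/7 + 216.998ms (4/7)
6. 1084.991ms @ 20/7 + 216.998ms (4/7)
7. 1301.989ms @ 24/7 + 216.998ms (4/7)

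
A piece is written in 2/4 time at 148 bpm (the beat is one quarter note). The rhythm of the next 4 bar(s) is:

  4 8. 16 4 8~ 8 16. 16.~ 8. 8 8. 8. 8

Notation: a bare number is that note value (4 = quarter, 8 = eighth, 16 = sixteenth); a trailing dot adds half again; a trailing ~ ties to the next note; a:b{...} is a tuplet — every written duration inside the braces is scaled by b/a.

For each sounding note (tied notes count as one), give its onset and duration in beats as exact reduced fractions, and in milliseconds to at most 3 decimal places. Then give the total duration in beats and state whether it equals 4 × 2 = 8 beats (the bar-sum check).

1) 0.0ms=0b +405.405ms=1b
2) 405.405ms=1b +304.054ms=3/4b
3) 709.459ms=7/4b +101.351ms=1/4b
4) 810.811ms=2b +405.405ms=1b
5) 1216.216ms=3b +405.405ms=1b
6) 1621.622ms=4b +152.027ms=3/8b
7) 1773.649ms=35/8b +456.081ms=9/8b
8) 2229.73ms=11/2b +202.703ms=1/2b
9) 2432.432ms=6b +304.054ms=3/4b
10) 2736.486ms=27/4b +304.054ms=3/4b
11) 3040.541ms=15/2b +202.703ms=1/2b
Σ=8b of 8 (148bpm 2/4) — PASS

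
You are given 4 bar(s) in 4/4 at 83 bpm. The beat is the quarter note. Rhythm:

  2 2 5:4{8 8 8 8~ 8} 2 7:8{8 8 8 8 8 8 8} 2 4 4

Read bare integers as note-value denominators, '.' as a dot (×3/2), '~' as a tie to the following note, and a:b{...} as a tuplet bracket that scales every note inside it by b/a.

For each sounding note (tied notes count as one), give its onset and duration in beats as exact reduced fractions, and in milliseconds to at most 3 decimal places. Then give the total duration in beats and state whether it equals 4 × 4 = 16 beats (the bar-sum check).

1) 0.0ms=0b +1445.783ms=2b
2) 1445.783ms=2b +1445.783ms=2b
3) 2891.566ms=4b +289.157ms=2/5b
4) 3180.723ms=22/5b +289.157ms=2/5b
5) 3469.88ms=24/5b +289.157ms=2/5b
6) 3759.036ms=26/5b +578.313ms=4/5b
7) 4337.349ms=6b +1445.783ms=2b
8) 5783.133ms=8b +413.081ms=4/7b
9) 6196.213ms=60/7b +413.081ms=4/7b
10) 6609.294ms=64/7b +413.081ms=4/7b
11) 7022.375ms=68/7b +413.081ms=4/7b
12) 7435.456ms=72/7b +413.081ms=4/7b
13) 7848.537ms=76/7b +413.081ms=4/7b
14) 8261.618ms=80/7b +413.081ms=4/7b
15) 8674.699ms=12b +1445.783ms=2b
16) 10120.482ms=14b +722.892ms=1b
17) 10843.373ms=15b +722.892ms=1b
Σ=16b of 16 (83bpm 4/4) — PASS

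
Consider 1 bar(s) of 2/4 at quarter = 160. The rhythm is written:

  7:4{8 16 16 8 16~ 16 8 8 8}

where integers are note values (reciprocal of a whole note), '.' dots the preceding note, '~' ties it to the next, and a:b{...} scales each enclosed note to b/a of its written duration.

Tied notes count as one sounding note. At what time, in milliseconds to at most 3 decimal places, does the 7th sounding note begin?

1. 0.0ms @ 0 + 107.143ms (2/7)
2. 107.143ms @ 2/7 + 53.571ms (1/7)
3. 160.714ms @ 3/7 + 53.571ms (1/7)
4. 214.286ms @ 4/7 + 107.143ms (2/7)
5. 321.429ms @ 6/7 + 107.143ms (2/7)
6. 428.571ms @ 8/7 + 107.143ms (2/7)
7. 535.714ms @ 10/7 + 107.143ms (2/7)
8. 642.857ms @ 12/7 + 107.143ms (2/7)

note 7 onset = 10/7b = 535.714ms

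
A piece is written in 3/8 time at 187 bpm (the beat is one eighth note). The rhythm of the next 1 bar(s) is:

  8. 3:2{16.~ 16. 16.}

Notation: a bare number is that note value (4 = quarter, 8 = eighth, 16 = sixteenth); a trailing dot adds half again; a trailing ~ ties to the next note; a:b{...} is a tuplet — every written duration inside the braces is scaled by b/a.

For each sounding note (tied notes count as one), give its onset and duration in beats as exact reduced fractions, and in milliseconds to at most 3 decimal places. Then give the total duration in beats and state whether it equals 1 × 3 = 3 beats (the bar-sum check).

1) 0.0ms=0b +481.283ms=3/2b
2) 481.283ms=3/2b +320.856ms=1b
3) 802.139ms=5/2b +160.428ms=1/2b
Σ=3b of 3 (187bpm 3/8) — PASS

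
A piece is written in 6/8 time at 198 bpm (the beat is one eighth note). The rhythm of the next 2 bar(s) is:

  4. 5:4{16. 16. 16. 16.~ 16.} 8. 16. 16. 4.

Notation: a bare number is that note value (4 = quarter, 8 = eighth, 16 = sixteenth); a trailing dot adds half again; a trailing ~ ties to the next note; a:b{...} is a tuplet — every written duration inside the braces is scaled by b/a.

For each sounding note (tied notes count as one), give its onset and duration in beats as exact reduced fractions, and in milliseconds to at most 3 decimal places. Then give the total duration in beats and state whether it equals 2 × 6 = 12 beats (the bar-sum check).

1) 0.0ms=0b +909.091ms=3b
2) 909.091ms=3b +181.818ms=3/5b
3) 1090.909ms=18/5b +181.818ms=3/5b
4) 1272.727ms=21/5b +181.818ms=3/5b
5) 1454.545ms=24/5b +363.636ms=6/5b
6) 1818.182ms=6b +454.545ms=3/2b
7) 2272.727ms=15/2b +227.273ms=3/4b
8) 2500.0ms=33/4b +227.273ms=3/4b
9) 2727.273ms=9b +909.091ms=3b
Σ=12b of 12 (198bpm 6/8) — PASS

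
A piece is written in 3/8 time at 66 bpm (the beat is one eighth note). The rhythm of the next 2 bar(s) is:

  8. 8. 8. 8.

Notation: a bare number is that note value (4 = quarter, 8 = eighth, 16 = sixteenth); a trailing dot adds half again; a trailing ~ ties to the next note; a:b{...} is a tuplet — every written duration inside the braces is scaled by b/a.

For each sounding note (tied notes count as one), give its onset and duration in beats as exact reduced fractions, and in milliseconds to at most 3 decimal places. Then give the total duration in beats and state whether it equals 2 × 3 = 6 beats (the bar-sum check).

1) 0.0ms=0b +1363.636ms=3/2b
2) 1363.636ms=3/2b +1363.636ms=3/2b
3) 2727.273ms=3b +1363.636ms=3/2b
4) 4090.909ms=9/2b +1363.636ms=3/2b
Σ=6b of 6 (66bpm 3/8) — PASS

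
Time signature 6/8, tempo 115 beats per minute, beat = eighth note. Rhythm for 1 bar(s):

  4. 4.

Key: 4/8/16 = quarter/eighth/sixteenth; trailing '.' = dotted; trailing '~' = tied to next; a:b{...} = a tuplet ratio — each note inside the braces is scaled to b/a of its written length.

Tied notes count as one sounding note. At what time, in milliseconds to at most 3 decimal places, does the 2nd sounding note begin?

1. 0.0ms @ 0 + 1565.217ms (3)
2. 1565.217ms @ 3 + 1565.217ms (3)

note 2 onset = 3b = 1565.217ms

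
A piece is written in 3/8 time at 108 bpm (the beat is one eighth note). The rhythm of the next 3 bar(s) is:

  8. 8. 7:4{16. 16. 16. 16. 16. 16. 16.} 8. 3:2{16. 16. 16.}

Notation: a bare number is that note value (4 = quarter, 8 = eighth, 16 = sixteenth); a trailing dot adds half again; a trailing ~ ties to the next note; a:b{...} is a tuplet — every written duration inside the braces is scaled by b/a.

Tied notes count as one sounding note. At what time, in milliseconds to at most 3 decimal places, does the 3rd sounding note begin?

1. 0.0ms @ 0 + 833.333ms (3/2)
2. 833.333ms @ 3/2 + 833.333ms (3/2)
3. 1666.667ms @ 3 + 238.095ms (3/7)
4. 1904.762ms @ 24/7 + 238.095ms (3/7)
5. 2142.857ms @ 27/7 + 238.095ms (3/7)
6. 2380.952ms @ 30/7 + 238.095ms (3/7)
7. 2619.048ms @ 33/7 + 238.095ms (3/7)
8. 2857.143ms @ 36/7 + 238.095ms (3/7)
9. 3095.238ms @ 39/7 + 238.095ms (3/7)
10. 3333.333ms @ 6 + 833.333ms (3/2)
11. 4166.667ms @ 15/2 + 277.778ms (1/2)
12. 4444.444ms @ 8 + 277.778ms (1/2)
13. 4722.222ms @ 17/2 + 277.778ms (1/2)

note 3 onset = 3b = 1666.667ms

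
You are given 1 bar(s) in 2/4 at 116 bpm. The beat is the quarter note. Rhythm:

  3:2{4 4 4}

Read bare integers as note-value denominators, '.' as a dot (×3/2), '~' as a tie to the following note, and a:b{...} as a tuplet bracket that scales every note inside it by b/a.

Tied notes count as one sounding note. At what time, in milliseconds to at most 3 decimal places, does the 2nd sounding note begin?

note 2 onset = 2/3b = 344.828ms

1. 0.0ms @ 0 + 344.828ms (2/3)
2. 344.828ms @ 2/3 + 344.828ms (2/3)
3. 689.655ms @ 4/3 + 344.828ms (2/3)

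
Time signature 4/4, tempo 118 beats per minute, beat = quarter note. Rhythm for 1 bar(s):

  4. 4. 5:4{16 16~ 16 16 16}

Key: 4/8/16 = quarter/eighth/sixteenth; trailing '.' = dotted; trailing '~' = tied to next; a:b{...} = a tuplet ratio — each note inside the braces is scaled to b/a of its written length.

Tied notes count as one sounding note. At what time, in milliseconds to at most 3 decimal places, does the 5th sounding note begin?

1. 0.0ms @ 0 + 762.712ms (3/2)
2. 762.712ms @ 3/2 + 762.712ms (3/2)
3. 1525.424ms @ 3 + 101.695ms (1/5)
4. 1627.119ms @ 16/5 + 203.39ms (2/5)
5. 1830.508ms @ 18/5 + 101.695ms (1/5)
6. 1932.203ms @ 19/5 + 101.695ms (1/5)

note 5 onset = 18/5b = 1830.508ms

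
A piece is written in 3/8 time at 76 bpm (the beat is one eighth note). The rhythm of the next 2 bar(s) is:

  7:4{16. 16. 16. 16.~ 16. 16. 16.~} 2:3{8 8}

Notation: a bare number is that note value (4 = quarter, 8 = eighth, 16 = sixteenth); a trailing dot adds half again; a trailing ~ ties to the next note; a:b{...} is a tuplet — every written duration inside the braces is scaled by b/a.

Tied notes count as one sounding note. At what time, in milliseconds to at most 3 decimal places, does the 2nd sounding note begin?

1. 0.0ms @ 0 + 338.346ms (3/7)
2. 338.346ms @ 3/7 + 338.346ms (3/7)
3. 676.692ms @ 6/7 + 338.346ms (3/7)
4. 1015.038ms @ 9/7 + 676.692ms (6/7)
5. 1691.729ms @ 15/7 + 338.346ms (3/7)
6. 2030.075ms @ 18/7 + 1522.556ms (27/14)
7. 3552.632ms @ 9/2 + 1184.211ms (3/2)

note 2 onset = 3/7b = 338.346ms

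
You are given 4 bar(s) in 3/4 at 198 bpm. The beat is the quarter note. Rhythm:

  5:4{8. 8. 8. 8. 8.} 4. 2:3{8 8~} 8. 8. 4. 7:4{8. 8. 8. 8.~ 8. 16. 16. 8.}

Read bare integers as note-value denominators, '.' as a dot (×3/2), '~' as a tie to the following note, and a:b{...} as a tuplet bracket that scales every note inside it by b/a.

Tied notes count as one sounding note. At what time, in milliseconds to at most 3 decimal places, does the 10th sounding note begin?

note 10 onset = 15/2b = 2272.727ms

1. 0.0ms @ 0 + 181.818ms (3/5)
2. 181.818ms @ 3/5 + 181.818ms (3/5)
3. 363.636ms @ 6/5 + 181.818ms (3/5)
4. 545.455ms @ 9/5 + 181.818ms (3/5)
5. 727.273ms @ 12/5 + 181.818ms (3/5)
6. 909.091ms @ 3 + 454.545ms (3/2)
7. 1363.636ms @ 9/2 + 227.273ms (3/4)
8. 1590.909ms @ 21/4 + 454.545ms (3/2)
9. 2045.455ms @ 27/4 + 227.273ms (3/4)
10. 2272.727ms @ 15/2 + 454.545ms (3/2)
11. 2727.273ms @ 9 + 129.87ms (3/7)
12. 2857.143ms @ 66/7 + 129.87ms (3/7)
13. 2987.013ms @ 69/7 + 129.87ms (3/7)
14. 3116.883ms @ 72/7 + 259.74ms (6/7)
15. 3376.623ms @ 78/7 + 64.935ms (3/14)
16. 3441.558ms @ 159/14 + 64.935ms (3/14)
17. 3506.494ms @ 81/7 + 129.87ms (3/7)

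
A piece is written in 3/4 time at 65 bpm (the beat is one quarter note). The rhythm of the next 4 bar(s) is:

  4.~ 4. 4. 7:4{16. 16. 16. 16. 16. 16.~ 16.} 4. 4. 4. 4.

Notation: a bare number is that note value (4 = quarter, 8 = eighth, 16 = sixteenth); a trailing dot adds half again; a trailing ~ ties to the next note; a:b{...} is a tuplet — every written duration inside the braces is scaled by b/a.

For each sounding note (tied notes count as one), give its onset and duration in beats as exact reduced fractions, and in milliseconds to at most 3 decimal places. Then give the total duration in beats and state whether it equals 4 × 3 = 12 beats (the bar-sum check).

1) 0.0ms=0b +2769.231ms=3b
2) 2769.231ms=3b +1384.615ms=3/2b
3) 4153.846ms=9/2b +197.802ms=3/14b
4) 4351.648ms=33/7b +197.802ms=3/14b
5) 4549.451ms=69/14b +197.802ms=3/14b
6) 4747.253ms=36/7b +197.802ms=3/14b
7) 4945.055ms=75/14b +197.802ms=3/14b
8) 5142.857ms=39/7b +395.604ms=3/7b
9) 5538.462ms=6b +1384.615ms=3/2b
10) 6923.077ms=15/2b +1384.615ms=3/2b
11) 8307.692ms=9b +1384.615ms=3/2b
12) 9692.308ms=21/2b +1384.615ms=3/2b
Σ=12b of 12 (65bpm 3/4) — PASS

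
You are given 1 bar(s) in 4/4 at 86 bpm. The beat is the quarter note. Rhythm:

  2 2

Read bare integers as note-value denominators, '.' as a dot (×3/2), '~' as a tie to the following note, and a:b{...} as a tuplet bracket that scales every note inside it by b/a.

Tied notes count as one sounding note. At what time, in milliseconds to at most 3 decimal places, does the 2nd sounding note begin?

note 2 onset = 2b = 1395.349ms

1. 0.0ms @ 0 + 1395.349ms (2)
2. 1395.349ms @ 2 + 1395.349ms (2)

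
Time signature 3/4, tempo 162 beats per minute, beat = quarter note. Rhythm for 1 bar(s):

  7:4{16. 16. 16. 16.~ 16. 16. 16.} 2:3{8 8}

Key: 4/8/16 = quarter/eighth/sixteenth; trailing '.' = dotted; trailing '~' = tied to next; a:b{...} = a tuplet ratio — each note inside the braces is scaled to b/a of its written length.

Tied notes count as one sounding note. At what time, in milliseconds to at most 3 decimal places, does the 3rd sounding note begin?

note 3 onset = 3/7b = 158.73ms

1. 0.0ms @ 0 + 79.365ms (3/14)
2. 79.365ms @ 3/14 + 79.365ms (3/14)
3. 158.73ms @ 3/7 + 79.365ms (3/14)
4. 238.095ms @ 9/14 + 158.73ms (3/7)
5. 396.825ms @ 15/14 + 79.365ms (3/14)
6. 476.19ms @ 9/7 + 79.365ms (3/14)
7. 555.556ms @ 3/2 + 277.778ms (3/4)
8. 833.333ms @ 9/4 + 277.778ms (3/4)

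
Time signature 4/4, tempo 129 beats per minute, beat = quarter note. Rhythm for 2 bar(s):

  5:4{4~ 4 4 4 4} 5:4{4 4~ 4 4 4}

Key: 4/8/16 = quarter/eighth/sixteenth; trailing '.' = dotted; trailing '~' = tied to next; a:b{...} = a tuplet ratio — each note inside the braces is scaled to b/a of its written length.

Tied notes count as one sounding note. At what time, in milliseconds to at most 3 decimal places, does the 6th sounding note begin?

note 6 onset = 24/5b = 2232.558ms

1. 0.0ms @ 0 + 744.186ms (8/5)
2. 744.186ms @ 8/5 + 372.093ms (4/5)
3. 1116.279ms @ 12/5 + 372.093ms (4/5)
4. 1488.372ms @ 16/5 + 372.093ms (4/5)
5. 1860.465ms @ 4 + 372.093ms (4/5)
6. 2232.558ms @ 24/5 + 744.186ms (8/5)
7. 2976.744ms @ 32/5 + 372.093ms (4/5)
8. 3348.837ms @ 36/5 + 372.093ms (4/5)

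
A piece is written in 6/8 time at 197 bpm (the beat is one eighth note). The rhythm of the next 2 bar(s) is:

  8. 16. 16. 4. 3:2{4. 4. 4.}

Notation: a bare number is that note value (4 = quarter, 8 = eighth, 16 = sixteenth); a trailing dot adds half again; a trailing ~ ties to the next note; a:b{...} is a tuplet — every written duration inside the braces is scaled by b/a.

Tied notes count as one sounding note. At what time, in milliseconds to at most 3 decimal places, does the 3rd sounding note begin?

1. 0.0ms @ 0 + 456.853ms (3/2)
2. 456.853ms @ 3/2 + 228.426ms (3/4)
3. 685.279ms @ 9/4 + 228.426ms (3/4)
4. 913.706ms @ 3 + 913.706ms (3)
5. 1827.411ms @ 6 + 609.137ms (2)
6. 2436.548ms @ 8 + 609.137ms (2)
7. 3045.685ms @ 10 + 609.137ms (2)

note 3 onset = 9/4b = 685.279ms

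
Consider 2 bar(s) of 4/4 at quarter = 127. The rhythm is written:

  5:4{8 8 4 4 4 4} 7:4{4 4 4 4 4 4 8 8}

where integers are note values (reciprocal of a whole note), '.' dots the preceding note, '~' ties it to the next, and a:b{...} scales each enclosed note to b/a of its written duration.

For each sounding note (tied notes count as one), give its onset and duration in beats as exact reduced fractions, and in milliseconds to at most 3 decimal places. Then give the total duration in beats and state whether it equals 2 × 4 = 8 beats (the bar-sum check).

1) 0.0ms=0b +188.976ms=2/5b
2) 188.976ms=2/5b +188.976ms=2/5b
3) 377.953ms=4/5b +377.953ms=4/5b
4) 755.906ms=8/5b +377.953ms=4/5b
5) 1133.858ms=12/5b +377.953ms=4/5b
6) 1511.811ms=16/5b +377.953ms=4/5b
7) 1889.764ms=4b +269.966ms=4/7b
8) 2159.73ms=32/7b +269.966ms=4/7b
9) 2429.696ms=36/7b +269.966ms=4/7b
10) 2699.663ms=40/7b +269.966ms=4/7b
11) 2969.629ms=44/7b +269.966ms=4/7b
12) 3239.595ms=48/7b +269.966ms=4/7b
13) 3509.561ms=52/7b +134.983ms=2/7b
14) 3644.544ms=54/7b +134.983ms=2/7b
Σ=8b of 8 (127bpm 4/4) — PASS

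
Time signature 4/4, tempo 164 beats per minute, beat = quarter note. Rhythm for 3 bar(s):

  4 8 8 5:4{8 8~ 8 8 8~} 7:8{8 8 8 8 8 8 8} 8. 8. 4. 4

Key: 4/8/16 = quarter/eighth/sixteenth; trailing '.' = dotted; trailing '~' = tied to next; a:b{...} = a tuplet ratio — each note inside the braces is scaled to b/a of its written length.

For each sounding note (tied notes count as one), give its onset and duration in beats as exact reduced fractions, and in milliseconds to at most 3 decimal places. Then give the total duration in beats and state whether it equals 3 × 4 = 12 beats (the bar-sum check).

1) 0.0ms=0b +365.854ms=1b
2) 365.854ms=1b +182.927ms=1/2b
3) 548.78ms=3/2b +182.927ms=1/2b
4) 731.707ms=2b +146.341ms=2/5b
5) 878.049ms=12/5b +292.683ms=4/5b
6) 1170.732ms=16/5b +146.341ms=2/5b
7) 1317.073ms=18/5b +355.401ms=34/35b
8) 1672.474ms=32/7b +209.059ms=4/7b
9) 1881.533ms=36/7b +209.059ms=4/7b
10) 2090.592ms=40/7b +209.059ms=4/7b
11) 2299.652ms=44/7b +209.059ms=4/7b
12) 2508.711ms=48/7b +209.059ms=4/7b
13) 2717.77ms=52/7b +209.059ms=4/7b
14) 2926.829ms=8b +274.39ms=3/4b
15) 3201.22ms=35/4b +274.39ms=3/4b
16) 3475.61ms=19/2b +548.78ms=3/2b
17) 4024.39ms=11b +365.854ms=1b
Σ=12b of 12 (164bpm 4/4) — PASS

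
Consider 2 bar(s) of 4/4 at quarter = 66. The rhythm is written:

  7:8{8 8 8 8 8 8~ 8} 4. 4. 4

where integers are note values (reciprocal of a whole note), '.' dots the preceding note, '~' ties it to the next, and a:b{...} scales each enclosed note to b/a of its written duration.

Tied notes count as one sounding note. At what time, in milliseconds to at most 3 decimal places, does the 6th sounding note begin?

1. 0.0ms @ 0 + 519.481ms (4/7)
2. 519.481ms @ 4/7 + 519.481ms (4/7)
3. 1038.961ms @ 8/7 + 519.481ms (4/7)
4. 1558.442ms @ 12/7 + 519.481ms (4/7)
5. 2077.922ms @ 16/7 + 519.481ms (4/7)
6. 2597.403ms @ 20/7 + 1038.961ms (8/7)
7. 3636.364ms @ 4 + 1363.636ms (3/2)
8. 5000.0ms @ 11/2 + 1363.636ms (3/2)
9. 6363.636ms @ 7 + 909.091ms (1)

note 6 onset = 20/7b = 2597.403ms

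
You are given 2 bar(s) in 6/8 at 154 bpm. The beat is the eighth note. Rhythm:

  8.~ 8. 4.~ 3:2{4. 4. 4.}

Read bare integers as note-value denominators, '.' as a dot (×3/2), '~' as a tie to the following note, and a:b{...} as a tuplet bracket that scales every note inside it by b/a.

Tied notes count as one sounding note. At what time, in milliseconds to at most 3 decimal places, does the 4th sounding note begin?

note 4 onset = 10b = 3896.104ms

1. 0.0ms @ 0 + 1168.831ms (3)
2. 1168.831ms @ 3 + 1948.052ms (5)
3. 3116.883ms @ 8 + 779.221ms (2)
4. 3896.104ms @ 10 + 779.221ms (2)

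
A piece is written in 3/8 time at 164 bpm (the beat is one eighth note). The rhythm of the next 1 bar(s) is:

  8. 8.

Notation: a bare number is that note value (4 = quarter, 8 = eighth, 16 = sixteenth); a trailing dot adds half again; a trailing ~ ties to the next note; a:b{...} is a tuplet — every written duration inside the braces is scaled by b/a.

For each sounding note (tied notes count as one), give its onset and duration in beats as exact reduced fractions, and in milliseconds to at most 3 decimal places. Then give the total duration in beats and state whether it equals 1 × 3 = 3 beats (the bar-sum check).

1) 0.0ms=0b +548.78ms=3/2b
2) 548.78ms=3/2b +548.78ms=3/2b
Σ=3b of 3 (164bpm 3/8) — PASS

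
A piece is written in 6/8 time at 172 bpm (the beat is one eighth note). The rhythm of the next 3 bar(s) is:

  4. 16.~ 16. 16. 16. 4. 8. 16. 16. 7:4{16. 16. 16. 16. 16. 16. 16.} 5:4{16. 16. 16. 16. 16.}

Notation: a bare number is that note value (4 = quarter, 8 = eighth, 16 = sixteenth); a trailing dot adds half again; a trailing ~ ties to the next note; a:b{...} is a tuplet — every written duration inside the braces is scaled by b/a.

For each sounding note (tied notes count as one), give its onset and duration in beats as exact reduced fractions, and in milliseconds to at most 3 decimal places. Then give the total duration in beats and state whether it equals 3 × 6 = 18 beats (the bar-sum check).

1) 0.0ms=0b +1046.512ms=3b
2) 1046.512ms=3b +523.256ms=3/2b
3) 1569.767ms=9/2b +261.628ms=3/4b
4) 1831.395ms=21/4b +261.628ms=3/4b
5) 2093.023ms=6b +1046.512ms=3b
6) 3139.535ms=9b +523.256ms=3/2b
7) 3662.791ms=21/2b +261.628ms=3/4b
8) 3924.419ms=45/4b +261.628ms=3/4b
9) 4186.047ms=12b +149.502ms=3/7b
10) 4335.548ms=87/7b +149.502ms=3/7b
11) 4485.05ms=90/7b +149.502ms=3/7b
12) 4634.551ms=93/7b +149.502ms=3/7b
13) 4784.053ms=96/7b +149.502ms=3/7b
14) 4933.555ms=99/7b +149.502ms=3/7b
15) 5083.056ms=102/7b +149.502ms=3/7b
16) 5232.558ms=15b +209.302ms=3/5b
17) 5441.86ms=78/5b +209.302ms=3/5b
18) 5651.163ms=81/5b +209.302ms=3/5b
19) 5860.465ms=84/5b +209.302ms=3/5b
20) 6069.767ms=87/5b +209.302ms=3/5b
Σ=18b of 18 (172bpm 6/8) — PASS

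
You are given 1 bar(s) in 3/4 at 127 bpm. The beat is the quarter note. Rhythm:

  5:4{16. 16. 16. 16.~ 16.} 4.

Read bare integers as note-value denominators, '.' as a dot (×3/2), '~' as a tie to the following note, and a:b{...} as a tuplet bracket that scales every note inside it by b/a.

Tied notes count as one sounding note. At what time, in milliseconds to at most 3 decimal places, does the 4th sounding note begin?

note 4 onset = 9/10b = 425.197ms

1. 0.0ms @ 0 + 141.732ms (3/10)
2. 141.732ms @ 3/10 + 141.732ms (3/10)
3. 283.465ms @ 3/5 + 141.732ms (3/10)
4. 425.197ms @ 9/10 + 283.465ms (3/5)
5. 708.661ms @ 3/2 + 708.661ms (3/2)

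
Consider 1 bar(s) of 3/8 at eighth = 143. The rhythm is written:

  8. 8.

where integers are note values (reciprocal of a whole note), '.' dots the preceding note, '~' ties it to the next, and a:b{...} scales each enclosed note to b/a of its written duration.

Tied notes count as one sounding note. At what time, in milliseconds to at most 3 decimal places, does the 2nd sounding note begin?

1. 0.0ms @ 0 + 629.371ms (3/2)
2. 629.371ms @ 3/2 + 629.371ms (3/2)

note 2 onset = 3/2b = 629.371ms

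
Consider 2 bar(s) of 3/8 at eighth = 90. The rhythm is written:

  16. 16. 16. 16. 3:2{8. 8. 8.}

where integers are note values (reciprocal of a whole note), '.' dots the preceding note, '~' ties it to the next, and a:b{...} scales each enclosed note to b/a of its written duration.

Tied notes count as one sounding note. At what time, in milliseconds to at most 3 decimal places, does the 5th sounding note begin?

1. 0.0ms @ 0 + 500.0ms (3/4)
2. 500.0ms @ 3/4 + 500.0ms (3/4)
3. 1000.0ms @ 3/2 + 500.0ms (3/4)
4. 1500.0ms @ 9/4 + 500.0ms (3/4)
5. 2000.0ms @ 3 + 666.667ms (1)
6. 2666.667ms @ 4 + 666.667ms (1)
7. 3333.333ms @ 5 + 666.667ms (1)

note 5 onset = 3b = 2000.0ms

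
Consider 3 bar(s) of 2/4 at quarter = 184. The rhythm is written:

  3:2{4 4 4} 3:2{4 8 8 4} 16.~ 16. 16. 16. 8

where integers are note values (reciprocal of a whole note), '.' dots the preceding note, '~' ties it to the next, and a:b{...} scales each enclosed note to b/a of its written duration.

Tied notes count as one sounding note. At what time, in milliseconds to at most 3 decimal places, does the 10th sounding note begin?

1. 0.0ms @ 0 + 217.391ms (2/3)
2. 217.391ms @ 2/3 + 217.391ms (2/3)
3. 434.783ms @ 4/3 + 217.391ms (2/3)
4. 652.174ms @ 2 + 217.391ms (2/3)
5. 869.565ms @ 8/3 + 108.696ms (1/3)
6. 978.261ms @ 3 + 108.696ms (1/3)
7. 1086.957ms @ 10/3 + 217.391ms (2/3)
8. 1304.348ms @ 4 + 244.565ms (3/4)
9. 1548.913ms @ 19/4 + 122.283ms (3/8)
10. 1671.196ms @ 41/8 + 122.283ms (3/8)
11. 1793.478ms @ 11/2 + 163.043ms (1/2)

note 10 onset = 41/8b = 1671.196ms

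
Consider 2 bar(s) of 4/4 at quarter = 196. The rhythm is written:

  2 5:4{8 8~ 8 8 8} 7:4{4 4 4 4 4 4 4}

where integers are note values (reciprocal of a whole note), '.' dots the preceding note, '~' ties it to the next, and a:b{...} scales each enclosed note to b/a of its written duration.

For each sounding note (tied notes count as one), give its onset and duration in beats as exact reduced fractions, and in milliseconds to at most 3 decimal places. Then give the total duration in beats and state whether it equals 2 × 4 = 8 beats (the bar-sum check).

1) 0.0ms=0b +612.245ms=2b
2) 612.245ms=2b +122.449ms=2/5b
3) 734.694ms=12/5b +244.898ms=4/5b
4) 979.592ms=16/5b +122.449ms=2/5b
5) 1102.041ms=18/5b +122.449ms=2/5b
6) 1224.49ms=4b +174.927ms=4/7b
7) 1399.417ms=32/7b +174.927ms=4/7b
8) 1574.344ms=36/7b +174.927ms=4/7b
9) 1749.271ms=40/7b +174.927ms=4/7b
10) 1924.198ms=44/7b +174.927ms=4/7b
11) 2099.125ms=48/7b +174.927ms=4/7b
12) 2274.052ms=52/7b +174.927ms=4/7b
Σ=8b of 8 (196bpm 4/4) — PASS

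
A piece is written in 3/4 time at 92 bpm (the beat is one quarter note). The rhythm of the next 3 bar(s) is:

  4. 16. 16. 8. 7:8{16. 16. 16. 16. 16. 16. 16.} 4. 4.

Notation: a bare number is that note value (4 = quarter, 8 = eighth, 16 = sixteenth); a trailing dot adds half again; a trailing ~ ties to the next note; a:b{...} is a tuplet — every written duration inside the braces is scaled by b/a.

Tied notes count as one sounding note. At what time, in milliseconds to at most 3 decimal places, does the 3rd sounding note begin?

1. 0.0ms @ 0 + 978.261ms (3/2)
2. 978.261ms @ 3/2 + 244.565ms (3/8)
3. 1222.826ms @ 15/8 + 244.565ms (3/8)
4. 1467.391ms @ 9/4 + 489.13ms (3/4)
5. 1956.522ms @ 3 + 279.503ms (3/7)
6. 2236.025ms @ 24/7 + 279.503ms (3/7)
7. 2515.528ms @ 27/7 + 279.503ms (3/7)
8. 2795.031ms @ 30/7 + 279.503ms (3/7)
9. 3074.534ms @ 33/7 + 279.503ms (3/7)
10. 3354.037ms @ 36/7 + 279.503ms (3/7)
11. 3633.54ms @ 39/7 + 279.503ms (3/7)
12. 3913.043ms @ 6 + 978.261ms (3/2)
13. 4891.304ms @ 15/2 + 978.261ms (3/2)

note 3 onset = 15/8b = 1222.826ms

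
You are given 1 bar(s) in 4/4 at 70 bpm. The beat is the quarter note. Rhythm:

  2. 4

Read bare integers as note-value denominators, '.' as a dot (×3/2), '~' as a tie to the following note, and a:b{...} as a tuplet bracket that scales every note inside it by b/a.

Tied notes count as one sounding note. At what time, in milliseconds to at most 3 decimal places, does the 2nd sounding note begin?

1. 0.0ms @ 0 + 2571.429ms (3)
2. 2571.429ms @ 3 + 857.143ms (1)

note 2 onset = 3b = 2571.429ms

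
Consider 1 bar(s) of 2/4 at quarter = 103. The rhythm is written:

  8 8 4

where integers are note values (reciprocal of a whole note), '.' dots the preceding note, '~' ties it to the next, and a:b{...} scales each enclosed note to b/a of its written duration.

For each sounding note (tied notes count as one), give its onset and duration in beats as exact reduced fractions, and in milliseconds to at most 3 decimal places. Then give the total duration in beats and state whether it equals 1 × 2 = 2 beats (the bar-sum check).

1) 0.0ms=0b +291.262ms=1/2b
2) 291.262ms=1/2b +291.262ms=1/2b
3) 582.524ms=1b +582.524ms=1b
Σ=2b of 2 (103bpm 2/4) — PASS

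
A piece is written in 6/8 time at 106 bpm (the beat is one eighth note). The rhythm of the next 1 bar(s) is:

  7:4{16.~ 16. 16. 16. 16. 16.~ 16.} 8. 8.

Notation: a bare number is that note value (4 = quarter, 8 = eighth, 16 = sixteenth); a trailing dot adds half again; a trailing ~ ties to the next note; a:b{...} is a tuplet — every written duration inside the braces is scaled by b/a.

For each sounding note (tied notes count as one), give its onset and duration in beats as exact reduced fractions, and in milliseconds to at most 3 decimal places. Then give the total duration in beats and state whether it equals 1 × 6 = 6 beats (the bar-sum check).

1) 0.0ms=0b +485.175ms=6/7b
2) 485.175ms=6/7b +242.588ms=3/7b
3) 727.763ms=9/7b +242.588ms=3/7b
4) 970.35ms=12/7b +242.588ms=3/7b
5) 1212.938ms=15/7b +485.175ms=6/7b
6) 1698.113ms=3b +849.057ms=3/2b
7) 2547.17ms=9/2b +849.057ms=3/2b
Σ=6b of 6 (106bpm 6/8) — PASS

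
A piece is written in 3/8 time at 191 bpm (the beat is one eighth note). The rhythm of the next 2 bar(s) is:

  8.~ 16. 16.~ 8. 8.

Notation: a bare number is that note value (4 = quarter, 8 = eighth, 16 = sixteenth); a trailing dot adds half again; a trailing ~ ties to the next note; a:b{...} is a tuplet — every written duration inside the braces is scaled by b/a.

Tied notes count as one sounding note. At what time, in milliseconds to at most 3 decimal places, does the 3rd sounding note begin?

1. 0.0ms @ 0 + 706.806ms (9/4)
2. 706.806ms @ 9/4 + 706.806ms (9/4)
3. 1413.613ms @ 9/2 + 471.204ms (3/2)

note 3 onset = 9/2b = 1413.613ms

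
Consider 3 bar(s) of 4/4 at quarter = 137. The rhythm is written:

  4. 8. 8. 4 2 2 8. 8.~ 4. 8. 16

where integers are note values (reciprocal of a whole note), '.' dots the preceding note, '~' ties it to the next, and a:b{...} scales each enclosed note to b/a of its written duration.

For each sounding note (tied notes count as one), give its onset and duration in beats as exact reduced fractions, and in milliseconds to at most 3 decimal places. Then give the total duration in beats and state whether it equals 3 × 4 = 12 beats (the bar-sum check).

1) 0.0ms=0b +656.934ms=3/2b
2) 656.934ms=3/2b +328.467ms=3/4b
3) 985.401ms=9/4b +328.467ms=3/4b
4) 1313.869ms=3b +437.956ms=1b
5) 1751.825ms=4b +875.912ms=2b
6) 2627.737ms=6b +875.912ms=2b
7) 3503.65ms=8b +328.467ms=3/4b
8) 3832.117ms=35/4b +985.401ms=9/4b
9) 4817.518ms=11b +328.467ms=3/4b
10) 5145.985ms=47/4b +109.489ms=1/4b
Σ=12b of 12 (137bpm 4/4) — PASS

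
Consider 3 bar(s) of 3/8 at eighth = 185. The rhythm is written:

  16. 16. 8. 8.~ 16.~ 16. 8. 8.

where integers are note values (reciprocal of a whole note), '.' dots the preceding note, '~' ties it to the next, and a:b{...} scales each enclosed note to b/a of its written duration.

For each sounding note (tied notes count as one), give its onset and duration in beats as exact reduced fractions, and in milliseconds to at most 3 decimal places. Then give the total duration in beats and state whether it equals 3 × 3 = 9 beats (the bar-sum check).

1) 0.0ms=0b +243.243ms=3/4b
2) 243.243ms=3/4b +243.243ms=3/4b
3) 486.486ms=3/2b +486.486ms=3/2b
4) 972.973ms=3b +972.973ms=3b
5) 1945.946ms=6b +486.486ms=3/2b
6) 2432.432ms=15/2b +486.486ms=3/2b
Σ=9b of 9 (185bpm 3/8) — PASS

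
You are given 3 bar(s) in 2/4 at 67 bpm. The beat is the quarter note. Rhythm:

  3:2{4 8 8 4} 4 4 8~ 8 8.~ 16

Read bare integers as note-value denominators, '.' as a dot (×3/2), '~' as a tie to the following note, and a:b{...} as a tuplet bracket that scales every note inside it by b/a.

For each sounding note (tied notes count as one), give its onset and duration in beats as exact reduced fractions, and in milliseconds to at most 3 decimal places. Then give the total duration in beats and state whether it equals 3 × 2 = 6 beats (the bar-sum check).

1) 0.0ms=0b +597.015ms=2/3b
2) 597.015ms=2/3b +298.507ms=1/3b
3) 895.522ms=1b +298.507ms=1/3b
4) 1194.03ms=4/3b +597.015ms=2/3b
5) 1791.045ms=2b +895.522ms=1b
6) 2686.567ms=3b +895.522ms=1b
7) 3582.09ms=4b +895.522ms=1b
8) 4477.612ms=5b +895.522ms=1b
Σ=6b of 6 (67bpm 2/4) — PASS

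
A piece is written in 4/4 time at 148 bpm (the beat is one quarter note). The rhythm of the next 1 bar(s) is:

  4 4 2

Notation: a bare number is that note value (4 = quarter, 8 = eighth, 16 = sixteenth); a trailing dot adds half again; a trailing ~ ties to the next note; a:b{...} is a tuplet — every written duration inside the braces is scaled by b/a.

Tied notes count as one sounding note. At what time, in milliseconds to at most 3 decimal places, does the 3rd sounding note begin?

note 3 onset = 2b = 810.811ms

1. 0.0ms @ 0 + 405.405ms (1)
2. 405.405ms @ 1 + 405.405ms (1)
3. 810.811ms @ 2 + 810.811ms (2)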